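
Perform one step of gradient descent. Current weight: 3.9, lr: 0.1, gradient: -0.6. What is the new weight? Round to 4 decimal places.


w_new = w_old - lr * gradient
= 3.9 - 0.1 * -0.6
= 3.9 - (-0.06)
= 3.9600

3.9600


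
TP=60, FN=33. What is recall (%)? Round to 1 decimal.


Recall = TP / (TP + FN) * 100
= 60 / (60 + 33)
= 60 / 93
= 0.6452
= 64.5%

64.5


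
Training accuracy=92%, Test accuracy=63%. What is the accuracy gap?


Gap = train_accuracy - test_accuracy
= 92 - 63
= 29%
This large gap strongly indicates overfitting.

29


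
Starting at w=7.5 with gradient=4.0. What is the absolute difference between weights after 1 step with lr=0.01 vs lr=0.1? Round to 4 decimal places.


With lr=0.01: w_new = 7.5 - 0.01 * 4.0 = 7.46
With lr=0.1: w_new = 7.5 - 0.1 * 4.0 = 7.1
Absolute difference = |7.46 - 7.1|
= 0.3600

0.3600


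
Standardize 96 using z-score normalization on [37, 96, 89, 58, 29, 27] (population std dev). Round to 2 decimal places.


Mean = (37 + 96 + 89 + 58 + 29 + 27) / 6 = 56.0
Variance = sum((x_i - mean)^2) / n = 770.6667
Std = sqrt(770.6667) = 27.7609
Z = (x - mean) / std
= (96 - 56.0) / 27.7609
= 40.0 / 27.7609
= 1.44

1.44


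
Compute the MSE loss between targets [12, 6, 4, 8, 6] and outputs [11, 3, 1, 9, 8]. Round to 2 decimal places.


Differences: [1, 3, 3, -1, -2]
Squared errors: [1, 9, 9, 1, 4]
Sum of squared errors = 24
MSE = 24 / 5 = 4.80

4.80


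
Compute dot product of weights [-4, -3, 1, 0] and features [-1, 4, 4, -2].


Element-wise products:
-4 * -1 = 4
-3 * 4 = -12
1 * 4 = 4
0 * -2 = 0
Sum = 4 + -12 + 4 + 0
= -4

-4


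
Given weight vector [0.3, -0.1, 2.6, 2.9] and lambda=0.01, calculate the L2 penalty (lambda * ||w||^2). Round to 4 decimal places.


Squaring each weight:
0.3^2 = 0.09
(-0.1)^2 = 0.01
2.6^2 = 6.76
2.9^2 = 8.41
Sum of squares = 15.27
Penalty = 0.01 * 15.27 = 0.1527

0.1527


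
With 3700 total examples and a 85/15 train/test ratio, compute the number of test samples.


Train samples = 3700 * 85% = 3145
Test samples = 3700 - 3145
= 555

555


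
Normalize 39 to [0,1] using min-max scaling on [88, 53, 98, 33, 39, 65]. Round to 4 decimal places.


Min = 33, Max = 98
Range = 98 - 33 = 65
Scaled = (x - min) / (max - min)
= (39 - 33) / 65
= 6 / 65
= 0.0923

0.0923


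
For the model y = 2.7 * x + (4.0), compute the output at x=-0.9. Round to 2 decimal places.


y = 2.7 * -0.9 + (4.0)
= -2.43 + (4.0)
= 1.57

1.57


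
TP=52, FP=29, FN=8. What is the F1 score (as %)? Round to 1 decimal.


Precision = TP / (TP + FP) = 52 / 81 = 0.642
Recall = TP / (TP + FN) = 52 / 60 = 0.8667
F1 = 2 * P * R / (P + R)
= 2 * 0.642 * 0.8667 / (0.642 + 0.8667)
= 1.1128 / 1.5086
= 0.7376
As percentage: 73.8%

73.8


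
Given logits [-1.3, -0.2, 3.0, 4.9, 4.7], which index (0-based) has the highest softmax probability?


Softmax is a monotonic transformation, so it preserves the argmax.
We need to find the index of the maximum logit.
Index 0: -1.3
Index 1: -0.2
Index 2: 3.0
Index 3: 4.9
Index 4: 4.7
Maximum logit = 4.9 at index 3

3


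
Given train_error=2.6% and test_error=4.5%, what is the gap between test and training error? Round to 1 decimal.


Generalization gap = test_error - train_error
= 4.5 - 2.6
= 1.9%
A small gap suggests good generalization.

1.9


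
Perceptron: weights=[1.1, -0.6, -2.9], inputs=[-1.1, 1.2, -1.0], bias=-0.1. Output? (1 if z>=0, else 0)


z = w . x + b
= 1.1*-1.1 + -0.6*1.2 + -2.9*-1.0 + -0.1
= -1.21 + -0.72 + 2.9 + -0.1
= 0.97 + -0.1
= 0.87
Since z = 0.87 >= 0, output = 1

1


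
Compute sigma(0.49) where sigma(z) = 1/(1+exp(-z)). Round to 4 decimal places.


sigmoid(z) = 1 / (1 + exp(-z))
exp(-(0.49)) = exp(-0.49) = 0.6126
1 + 0.6126 = 1.6126
1 / 1.6126 = 0.6201

0.6201


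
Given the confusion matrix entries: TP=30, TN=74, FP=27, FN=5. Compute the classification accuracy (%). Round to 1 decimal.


Accuracy = (TP + TN) / (TP + TN + FP + FN) * 100
= (30 + 74) / (30 + 74 + 27 + 5)
= 104 / 136
= 0.7647
= 76.5%

76.5


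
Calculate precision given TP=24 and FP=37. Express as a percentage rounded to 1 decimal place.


Precision = TP / (TP + FP) * 100
= 24 / (24 + 37)
= 24 / 61
= 0.3934
= 39.3%

39.3


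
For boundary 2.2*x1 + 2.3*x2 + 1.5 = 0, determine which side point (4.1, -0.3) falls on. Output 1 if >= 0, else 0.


Compute 2.2 * 4.1 + 2.3 * -0.3 + 1.5
= 9.02 + -0.69 + 1.5
= 9.83
Since 9.83 >= 0, the point is on the positive side.

1


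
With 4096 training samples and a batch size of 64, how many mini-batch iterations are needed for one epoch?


Iterations per epoch = dataset_size / batch_size
= 4096 / 64
= 64

64


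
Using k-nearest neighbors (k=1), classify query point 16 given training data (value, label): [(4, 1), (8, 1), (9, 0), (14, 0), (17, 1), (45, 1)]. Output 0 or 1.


Distances from query 16:
Point 17 (class 1): distance = 1
K=1 nearest neighbors: classes = [1]
Votes for class 1: 1 / 1
Majority vote => class 1

1


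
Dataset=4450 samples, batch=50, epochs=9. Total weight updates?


Iterations per epoch = 4450 / 50 = 89
Total updates = iterations_per_epoch * epochs
= 89 * 9
= 801

801


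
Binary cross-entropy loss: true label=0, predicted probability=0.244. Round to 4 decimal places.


For y=0: Loss = -log(1-p)
= -log(1 - 0.244)
= -log(0.756)
= -(-0.2797)
= 0.2797

0.2797


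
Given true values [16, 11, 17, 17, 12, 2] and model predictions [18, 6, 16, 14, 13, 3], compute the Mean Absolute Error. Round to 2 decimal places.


Absolute errors: [2, 5, 1, 3, 1, 1]
Sum of absolute errors = 13
MAE = 13 / 6 = 2.17

2.17


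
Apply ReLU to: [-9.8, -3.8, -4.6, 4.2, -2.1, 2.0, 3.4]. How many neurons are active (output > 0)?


ReLU(x) = max(0, x) for each element:
ReLU(-9.8) = 0
ReLU(-3.8) = 0
ReLU(-4.6) = 0
ReLU(4.2) = 4.2
ReLU(-2.1) = 0
ReLU(2.0) = 2.0
ReLU(3.4) = 3.4
Active neurons (>0): 3

3


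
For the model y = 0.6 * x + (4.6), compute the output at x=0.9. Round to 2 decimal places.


y = 0.6 * 0.9 + (4.6)
= 0.54 + (4.6)
= 5.14

5.14


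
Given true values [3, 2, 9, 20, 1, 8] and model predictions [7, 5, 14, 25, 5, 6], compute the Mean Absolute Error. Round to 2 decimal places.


Absolute errors: [4, 3, 5, 5, 4, 2]
Sum of absolute errors = 23
MAE = 23 / 6 = 3.83

3.83


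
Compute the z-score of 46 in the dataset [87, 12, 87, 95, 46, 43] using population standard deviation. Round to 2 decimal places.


Mean = (87 + 12 + 87 + 95 + 46 + 43) / 6 = 61.6667
Variance = sum((x_i - mean)^2) / n = 909.2222
Std = sqrt(909.2222) = 30.1533
Z = (x - mean) / std
= (46 - 61.6667) / 30.1533
= -15.6667 / 30.1533
= -0.52

-0.52


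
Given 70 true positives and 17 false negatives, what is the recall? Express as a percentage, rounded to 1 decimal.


Recall = TP / (TP + FN) * 100
= 70 / (70 + 17)
= 70 / 87
= 0.8046
= 80.5%

80.5


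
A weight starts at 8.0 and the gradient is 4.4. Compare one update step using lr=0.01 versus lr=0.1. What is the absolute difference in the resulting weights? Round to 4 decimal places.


With lr=0.01: w_new = 8.0 - 0.01 * 4.4 = 7.956
With lr=0.1: w_new = 8.0 - 0.1 * 4.4 = 7.56
Absolute difference = |7.956 - 7.56|
= 0.3960

0.3960


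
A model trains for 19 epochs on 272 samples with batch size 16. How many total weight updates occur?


Iterations per epoch = 272 / 16 = 17
Total updates = iterations_per_epoch * epochs
= 17 * 19
= 323

323


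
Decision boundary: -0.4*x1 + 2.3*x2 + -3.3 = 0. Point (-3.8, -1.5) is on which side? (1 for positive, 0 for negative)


Compute -0.4 * -3.8 + 2.3 * -1.5 + -3.3
= 1.52 + -3.45 + -3.3
= -5.23
Since -5.23 < 0, the point is on the negative side.

0


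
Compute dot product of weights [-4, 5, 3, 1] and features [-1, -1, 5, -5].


Element-wise products:
-4 * -1 = 4
5 * -1 = -5
3 * 5 = 15
1 * -5 = -5
Sum = 4 + -5 + 15 + -5
= 9

9


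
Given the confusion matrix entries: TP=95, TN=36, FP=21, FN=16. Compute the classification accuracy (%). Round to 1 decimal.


Accuracy = (TP + TN) / (TP + TN + FP + FN) * 100
= (95 + 36) / (95 + 36 + 21 + 16)
= 131 / 168
= 0.7798
= 78.0%

78.0


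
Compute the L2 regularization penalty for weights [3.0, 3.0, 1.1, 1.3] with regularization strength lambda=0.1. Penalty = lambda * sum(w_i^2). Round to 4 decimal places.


Squaring each weight:
3.0^2 = 9.0
3.0^2 = 9.0
1.1^2 = 1.21
1.3^2 = 1.69
Sum of squares = 20.9
Penalty = 0.1 * 20.9 = 2.0900

2.0900


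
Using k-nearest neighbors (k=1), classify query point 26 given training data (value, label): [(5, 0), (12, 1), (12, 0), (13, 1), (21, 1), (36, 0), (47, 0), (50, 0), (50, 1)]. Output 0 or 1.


Distances from query 26:
Point 21 (class 1): distance = 5
K=1 nearest neighbors: classes = [1]
Votes for class 1: 1 / 1
Majority vote => class 1

1


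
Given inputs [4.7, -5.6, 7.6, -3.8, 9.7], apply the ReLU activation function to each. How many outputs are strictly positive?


ReLU(x) = max(0, x) for each element:
ReLU(4.7) = 4.7
ReLU(-5.6) = 0
ReLU(7.6) = 7.6
ReLU(-3.8) = 0
ReLU(9.7) = 9.7
Active neurons (>0): 3

3


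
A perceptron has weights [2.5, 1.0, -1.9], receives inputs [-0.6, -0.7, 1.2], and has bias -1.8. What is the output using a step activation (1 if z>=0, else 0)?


z = w . x + b
= 2.5*-0.6 + 1.0*-0.7 + -1.9*1.2 + -1.8
= -1.5 + -0.7 + -2.28 + -1.8
= -4.48 + -1.8
= -6.28
Since z = -6.28 < 0, output = 0

0


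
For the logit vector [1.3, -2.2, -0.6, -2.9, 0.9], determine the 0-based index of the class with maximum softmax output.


Softmax is a monotonic transformation, so it preserves the argmax.
We need to find the index of the maximum logit.
Index 0: 1.3
Index 1: -2.2
Index 2: -0.6
Index 3: -2.9
Index 4: 0.9
Maximum logit = 1.3 at index 0

0


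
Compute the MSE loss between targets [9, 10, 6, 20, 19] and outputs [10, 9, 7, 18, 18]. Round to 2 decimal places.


Differences: [-1, 1, -1, 2, 1]
Squared errors: [1, 1, 1, 4, 1]
Sum of squared errors = 8
MSE = 8 / 5 = 1.60

1.60


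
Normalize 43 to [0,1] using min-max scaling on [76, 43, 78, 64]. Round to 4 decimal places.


Min = 43, Max = 78
Range = 78 - 43 = 35
Scaled = (x - min) / (max - min)
= (43 - 43) / 35
= 0 / 35
= 0.0000

0.0000


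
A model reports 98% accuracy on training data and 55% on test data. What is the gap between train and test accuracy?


Gap = train_accuracy - test_accuracy
= 98 - 55
= 43%
This large gap strongly indicates overfitting.

43


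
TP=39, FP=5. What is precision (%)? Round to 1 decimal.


Precision = TP / (TP + FP) * 100
= 39 / (39 + 5)
= 39 / 44
= 0.8864
= 88.6%

88.6


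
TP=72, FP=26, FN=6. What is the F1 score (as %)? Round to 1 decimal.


Precision = TP / (TP + FP) = 72 / 98 = 0.7347
Recall = TP / (TP + FN) = 72 / 78 = 0.9231
F1 = 2 * P * R / (P + R)
= 2 * 0.7347 * 0.9231 / (0.7347 + 0.9231)
= 1.3564 / 1.6578
= 0.8182
As percentage: 81.8%

81.8


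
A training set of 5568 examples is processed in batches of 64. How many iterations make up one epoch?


Iterations per epoch = dataset_size / batch_size
= 5568 / 64
= 87

87


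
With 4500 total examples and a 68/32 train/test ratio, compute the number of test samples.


Train samples = 4500 * 68% = 3060
Test samples = 4500 - 3060
= 1440

1440


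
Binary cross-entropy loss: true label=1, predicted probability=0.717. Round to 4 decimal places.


For y=1: Loss = -log(p)
= -log(0.717)
= -(-0.3327)
= 0.3327

0.3327


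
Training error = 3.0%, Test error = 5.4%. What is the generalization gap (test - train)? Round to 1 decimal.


Generalization gap = test_error - train_error
= 5.4 - 3.0
= 2.4%
A moderate gap.

2.4


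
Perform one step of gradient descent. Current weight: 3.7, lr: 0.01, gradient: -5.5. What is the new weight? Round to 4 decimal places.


w_new = w_old - lr * gradient
= 3.7 - 0.01 * -5.5
= 3.7 - (-0.055)
= 3.7550

3.7550


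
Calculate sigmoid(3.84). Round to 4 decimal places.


sigmoid(z) = 1 / (1 + exp(-z))
exp(-(3.84)) = exp(-3.84) = 0.0215
1 + 0.0215 = 1.0215
1 / 1.0215 = 0.9790

0.9790


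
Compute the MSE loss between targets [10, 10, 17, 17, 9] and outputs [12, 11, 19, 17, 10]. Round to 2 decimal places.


Differences: [-2, -1, -2, 0, -1]
Squared errors: [4, 1, 4, 0, 1]
Sum of squared errors = 10
MSE = 10 / 5 = 2.00

2.00


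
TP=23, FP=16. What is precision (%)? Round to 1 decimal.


Precision = TP / (TP + FP) * 100
= 23 / (23 + 16)
= 23 / 39
= 0.5897
= 59.0%

59.0


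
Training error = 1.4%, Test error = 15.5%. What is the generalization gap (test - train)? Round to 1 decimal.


Generalization gap = test_error - train_error
= 15.5 - 1.4
= 14.1%
A large gap suggests overfitting.

14.1


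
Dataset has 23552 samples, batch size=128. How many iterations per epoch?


Iterations per epoch = dataset_size / batch_size
= 23552 / 128
= 184

184


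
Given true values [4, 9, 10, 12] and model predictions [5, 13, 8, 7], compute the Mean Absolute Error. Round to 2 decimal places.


Absolute errors: [1, 4, 2, 5]
Sum of absolute errors = 12
MAE = 12 / 4 = 3.00

3.00


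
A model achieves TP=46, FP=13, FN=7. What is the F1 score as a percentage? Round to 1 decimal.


Precision = TP / (TP + FP) = 46 / 59 = 0.7797
Recall = TP / (TP + FN) = 46 / 53 = 0.8679
F1 = 2 * P * R / (P + R)
= 2 * 0.7797 * 0.8679 / (0.7797 + 0.8679)
= 1.3534 / 1.6476
= 0.8214
As percentage: 82.1%

82.1


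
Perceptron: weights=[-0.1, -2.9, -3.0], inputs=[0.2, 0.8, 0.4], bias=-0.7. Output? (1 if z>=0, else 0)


z = w . x + b
= -0.1*0.2 + -2.9*0.8 + -3.0*0.4 + -0.7
= -0.02 + -2.32 + -1.2 + -0.7
= -3.54 + -0.7
= -4.24
Since z = -4.24 < 0, output = 0

0


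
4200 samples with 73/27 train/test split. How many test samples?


Train samples = 4200 * 73% = 3066
Test samples = 4200 - 3066
= 1134

1134


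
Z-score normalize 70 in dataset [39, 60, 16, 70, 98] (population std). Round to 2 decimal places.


Mean = (39 + 60 + 16 + 70 + 98) / 5 = 56.6
Variance = sum((x_i - mean)^2) / n = 772.64
Std = sqrt(772.64) = 27.7964
Z = (x - mean) / std
= (70 - 56.6) / 27.7964
= 13.4 / 27.7964
= 0.48

0.48


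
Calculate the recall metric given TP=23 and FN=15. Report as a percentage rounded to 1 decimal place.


Recall = TP / (TP + FN) * 100
= 23 / (23 + 15)
= 23 / 38
= 0.6053
= 60.5%

60.5


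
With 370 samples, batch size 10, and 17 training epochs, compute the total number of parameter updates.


Iterations per epoch = 370 / 10 = 37
Total updates = iterations_per_epoch * epochs
= 37 * 17
= 629

629


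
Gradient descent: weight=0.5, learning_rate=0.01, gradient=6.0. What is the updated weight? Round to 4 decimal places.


w_new = w_old - lr * gradient
= 0.5 - 0.01 * 6.0
= 0.5 - (0.06)
= 0.4400

0.4400


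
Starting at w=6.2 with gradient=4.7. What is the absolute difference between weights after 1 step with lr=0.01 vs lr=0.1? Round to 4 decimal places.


With lr=0.01: w_new = 6.2 - 0.01 * 4.7 = 6.153
With lr=0.1: w_new = 6.2 - 0.1 * 4.7 = 5.73
Absolute difference = |6.153 - 5.73|
= 0.4230

0.4230


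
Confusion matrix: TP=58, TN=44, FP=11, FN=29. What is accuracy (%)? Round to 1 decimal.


Accuracy = (TP + TN) / (TP + TN + FP + FN) * 100
= (58 + 44) / (58 + 44 + 11 + 29)
= 102 / 142
= 0.7183
= 71.8%

71.8


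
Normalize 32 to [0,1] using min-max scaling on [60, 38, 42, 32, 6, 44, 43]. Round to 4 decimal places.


Min = 6, Max = 60
Range = 60 - 6 = 54
Scaled = (x - min) / (max - min)
= (32 - 6) / 54
= 26 / 54
= 0.4815

0.4815


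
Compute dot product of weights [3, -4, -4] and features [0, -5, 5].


Element-wise products:
3 * 0 = 0
-4 * -5 = 20
-4 * 5 = -20
Sum = 0 + 20 + -20
= 0

0


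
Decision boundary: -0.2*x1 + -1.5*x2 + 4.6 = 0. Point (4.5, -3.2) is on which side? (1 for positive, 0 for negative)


Compute -0.2 * 4.5 + -1.5 * -3.2 + 4.6
= -0.9 + 4.8 + 4.6
= 8.5
Since 8.5 >= 0, the point is on the positive side.

1


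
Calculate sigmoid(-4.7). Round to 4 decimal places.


sigmoid(z) = 1 / (1 + exp(-z))
exp(-(-4.7)) = exp(4.7) = 109.9472
1 + 109.9472 = 110.9472
1 / 110.9472 = 0.0090

0.0090


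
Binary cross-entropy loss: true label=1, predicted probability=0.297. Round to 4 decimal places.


For y=1: Loss = -log(p)
= -log(0.297)
= -(-1.214)
= 1.2140

1.2140


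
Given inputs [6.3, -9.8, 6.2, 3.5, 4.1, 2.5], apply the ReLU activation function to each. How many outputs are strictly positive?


ReLU(x) = max(0, x) for each element:
ReLU(6.3) = 6.3
ReLU(-9.8) = 0
ReLU(6.2) = 6.2
ReLU(3.5) = 3.5
ReLU(4.1) = 4.1
ReLU(2.5) = 2.5
Active neurons (>0): 5

5


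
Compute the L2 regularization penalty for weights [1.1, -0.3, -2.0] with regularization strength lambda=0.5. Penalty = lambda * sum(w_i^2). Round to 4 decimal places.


Squaring each weight:
1.1^2 = 1.21
(-0.3)^2 = 0.09
(-2.0)^2 = 4.0
Sum of squares = 5.3
Penalty = 0.5 * 5.3 = 2.6500

2.6500


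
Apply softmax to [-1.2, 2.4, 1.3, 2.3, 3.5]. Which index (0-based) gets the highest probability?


Softmax is a monotonic transformation, so it preserves the argmax.
We need to find the index of the maximum logit.
Index 0: -1.2
Index 1: 2.4
Index 2: 1.3
Index 3: 2.3
Index 4: 3.5
Maximum logit = 3.5 at index 4

4


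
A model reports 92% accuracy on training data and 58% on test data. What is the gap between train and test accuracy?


Gap = train_accuracy - test_accuracy
= 92 - 58
= 34%
This large gap strongly indicates overfitting.

34


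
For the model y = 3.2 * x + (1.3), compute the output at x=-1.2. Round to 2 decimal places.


y = 3.2 * -1.2 + (1.3)
= -3.84 + (1.3)
= -2.54

-2.54


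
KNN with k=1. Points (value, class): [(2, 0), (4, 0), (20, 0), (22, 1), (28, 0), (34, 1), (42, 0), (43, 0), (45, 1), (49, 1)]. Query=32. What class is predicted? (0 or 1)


Distances from query 32:
Point 34 (class 1): distance = 2
K=1 nearest neighbors: classes = [1]
Votes for class 1: 1 / 1
Majority vote => class 1

1


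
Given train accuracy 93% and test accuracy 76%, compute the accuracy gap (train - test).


Gap = train_accuracy - test_accuracy
= 93 - 76
= 17%
This gap suggests the model is overfitting.

17


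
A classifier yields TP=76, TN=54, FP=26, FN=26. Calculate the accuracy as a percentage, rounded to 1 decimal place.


Accuracy = (TP + TN) / (TP + TN + FP + FN) * 100
= (76 + 54) / (76 + 54 + 26 + 26)
= 130 / 182
= 0.7143
= 71.4%

71.4


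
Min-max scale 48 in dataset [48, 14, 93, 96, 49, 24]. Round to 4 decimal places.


Min = 14, Max = 96
Range = 96 - 14 = 82
Scaled = (x - min) / (max - min)
= (48 - 14) / 82
= 34 / 82
= 0.4146

0.4146


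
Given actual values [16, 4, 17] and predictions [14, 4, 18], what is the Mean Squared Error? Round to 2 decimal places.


Differences: [2, 0, -1]
Squared errors: [4, 0, 1]
Sum of squared errors = 5
MSE = 5 / 3 = 1.67

1.67


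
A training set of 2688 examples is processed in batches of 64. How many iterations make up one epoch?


Iterations per epoch = dataset_size / batch_size
= 2688 / 64
= 42

42


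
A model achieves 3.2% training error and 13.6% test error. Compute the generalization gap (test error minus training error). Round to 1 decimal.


Generalization gap = test_error - train_error
= 13.6 - 3.2
= 10.4%
A large gap suggests overfitting.

10.4


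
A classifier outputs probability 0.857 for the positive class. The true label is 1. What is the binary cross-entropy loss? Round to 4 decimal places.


For y=1: Loss = -log(p)
= -log(0.857)
= -(-0.1543)
= 0.1543

0.1543


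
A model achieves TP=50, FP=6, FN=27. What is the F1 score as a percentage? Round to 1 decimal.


Precision = TP / (TP + FP) = 50 / 56 = 0.8929
Recall = TP / (TP + FN) = 50 / 77 = 0.6494
F1 = 2 * P * R / (P + R)
= 2 * 0.8929 * 0.6494 / (0.8929 + 0.6494)
= 1.1596 / 1.5422
= 0.7519
As percentage: 75.2%

75.2


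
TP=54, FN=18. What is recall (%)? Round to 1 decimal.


Recall = TP / (TP + FN) * 100
= 54 / (54 + 18)
= 54 / 72
= 0.75
= 75.0%

75.0


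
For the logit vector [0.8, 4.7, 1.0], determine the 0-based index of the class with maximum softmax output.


Softmax is a monotonic transformation, so it preserves the argmax.
We need to find the index of the maximum logit.
Index 0: 0.8
Index 1: 4.7
Index 2: 1.0
Maximum logit = 4.7 at index 1

1


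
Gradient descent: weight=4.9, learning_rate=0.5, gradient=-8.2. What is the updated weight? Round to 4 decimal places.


w_new = w_old - lr * gradient
= 4.9 - 0.5 * -8.2
= 4.9 - (-4.1)
= 9.0000

9.0000


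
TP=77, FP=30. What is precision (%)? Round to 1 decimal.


Precision = TP / (TP + FP) * 100
= 77 / (77 + 30)
= 77 / 107
= 0.7196
= 72.0%

72.0


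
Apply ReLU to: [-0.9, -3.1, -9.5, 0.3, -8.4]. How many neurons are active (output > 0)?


ReLU(x) = max(0, x) for each element:
ReLU(-0.9) = 0
ReLU(-3.1) = 0
ReLU(-9.5) = 0
ReLU(0.3) = 0.3
ReLU(-8.4) = 0
Active neurons (>0): 1

1


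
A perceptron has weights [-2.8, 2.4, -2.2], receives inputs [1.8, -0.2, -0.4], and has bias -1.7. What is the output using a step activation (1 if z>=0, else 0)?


z = w . x + b
= -2.8*1.8 + 2.4*-0.2 + -2.2*-0.4 + -1.7
= -5.04 + -0.48 + 0.88 + -1.7
= -4.64 + -1.7
= -6.34
Since z = -6.34 < 0, output = 0

0


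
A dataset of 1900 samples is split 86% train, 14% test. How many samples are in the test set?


Train samples = 1900 * 86% = 1634
Test samples = 1900 - 1634
= 266

266


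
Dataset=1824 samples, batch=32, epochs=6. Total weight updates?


Iterations per epoch = 1824 / 32 = 57
Total updates = iterations_per_epoch * epochs
= 57 * 6
= 342

342


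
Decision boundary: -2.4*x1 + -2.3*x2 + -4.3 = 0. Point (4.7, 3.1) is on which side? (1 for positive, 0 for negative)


Compute -2.4 * 4.7 + -2.3 * 3.1 + -4.3
= -11.28 + -7.13 + -4.3
= -22.71
Since -22.71 < 0, the point is on the negative side.

0


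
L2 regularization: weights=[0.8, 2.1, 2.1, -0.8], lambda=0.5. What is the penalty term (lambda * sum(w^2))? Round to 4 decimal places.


Squaring each weight:
0.8^2 = 0.64
2.1^2 = 4.41
2.1^2 = 4.41
(-0.8)^2 = 0.64
Sum of squares = 10.1
Penalty = 0.5 * 10.1 = 5.0500

5.0500


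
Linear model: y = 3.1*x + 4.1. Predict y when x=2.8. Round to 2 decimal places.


y = 3.1 * 2.8 + (4.1)
= 8.68 + (4.1)
= 12.78

12.78


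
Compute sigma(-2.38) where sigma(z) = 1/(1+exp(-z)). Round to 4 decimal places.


sigmoid(z) = 1 / (1 + exp(-z))
exp(-(-2.38)) = exp(2.38) = 10.8049
1 + 10.8049 = 11.8049
1 / 11.8049 = 0.0847

0.0847


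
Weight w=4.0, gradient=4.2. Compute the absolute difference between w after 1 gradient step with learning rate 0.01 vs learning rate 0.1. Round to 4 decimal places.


With lr=0.01: w_new = 4.0 - 0.01 * 4.2 = 3.958
With lr=0.1: w_new = 4.0 - 0.1 * 4.2 = 3.58
Absolute difference = |3.958 - 3.58|
= 0.3780

0.3780


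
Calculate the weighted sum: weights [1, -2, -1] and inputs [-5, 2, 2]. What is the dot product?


Element-wise products:
1 * -5 = -5
-2 * 2 = -4
-1 * 2 = -2
Sum = -5 + -4 + -2
= -11

-11


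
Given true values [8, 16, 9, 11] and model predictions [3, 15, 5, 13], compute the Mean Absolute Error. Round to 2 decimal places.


Absolute errors: [5, 1, 4, 2]
Sum of absolute errors = 12
MAE = 12 / 4 = 3.00

3.00


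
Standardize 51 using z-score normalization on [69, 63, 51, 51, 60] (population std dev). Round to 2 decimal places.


Mean = (69 + 63 + 51 + 51 + 60) / 5 = 58.8
Variance = sum((x_i - mean)^2) / n = 48.96
Std = sqrt(48.96) = 6.9971
Z = (x - mean) / std
= (51 - 58.8) / 6.9971
= -7.8 / 6.9971
= -1.11

-1.11


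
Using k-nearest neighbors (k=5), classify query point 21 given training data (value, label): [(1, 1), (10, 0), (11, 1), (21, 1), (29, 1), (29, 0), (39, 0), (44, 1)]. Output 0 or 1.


Distances from query 21:
Point 21 (class 1): distance = 0
Point 29 (class 0): distance = 8
Point 29 (class 1): distance = 8
Point 11 (class 1): distance = 10
Point 10 (class 0): distance = 11
K=5 nearest neighbors: classes = [1, 0, 1, 1, 0]
Votes for class 1: 3 / 5
Majority vote => class 1

1


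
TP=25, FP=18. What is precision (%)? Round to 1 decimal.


Precision = TP / (TP + FP) * 100
= 25 / (25 + 18)
= 25 / 43
= 0.5814
= 58.1%

58.1


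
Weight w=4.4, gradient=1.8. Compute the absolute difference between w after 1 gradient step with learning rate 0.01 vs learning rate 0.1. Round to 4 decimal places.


With lr=0.01: w_new = 4.4 - 0.01 * 1.8 = 4.382
With lr=0.1: w_new = 4.4 - 0.1 * 1.8 = 4.22
Absolute difference = |4.382 - 4.22|
= 0.1620

0.1620


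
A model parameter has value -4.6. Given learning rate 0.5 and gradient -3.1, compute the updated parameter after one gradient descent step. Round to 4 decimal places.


w_new = w_old - lr * gradient
= -4.6 - 0.5 * -3.1
= -4.6 - (-1.55)
= -3.0500

-3.0500


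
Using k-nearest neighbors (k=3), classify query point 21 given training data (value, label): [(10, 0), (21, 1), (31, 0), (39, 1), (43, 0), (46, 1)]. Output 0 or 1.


Distances from query 21:
Point 21 (class 1): distance = 0
Point 31 (class 0): distance = 10
Point 10 (class 0): distance = 11
K=3 nearest neighbors: classes = [1, 0, 0]
Votes for class 1: 1 / 3
Majority vote => class 0

0


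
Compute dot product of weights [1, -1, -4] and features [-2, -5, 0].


Element-wise products:
1 * -2 = -2
-1 * -5 = 5
-4 * 0 = 0
Sum = -2 + 5 + 0
= 3

3


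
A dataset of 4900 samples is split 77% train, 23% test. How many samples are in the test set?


Train samples = 4900 * 77% = 3773
Test samples = 4900 - 3773
= 1127

1127


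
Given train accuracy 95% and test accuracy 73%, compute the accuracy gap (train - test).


Gap = train_accuracy - test_accuracy
= 95 - 73
= 22%
This large gap strongly indicates overfitting.

22


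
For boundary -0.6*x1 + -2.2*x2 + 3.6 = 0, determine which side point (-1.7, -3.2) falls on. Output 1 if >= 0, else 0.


Compute -0.6 * -1.7 + -2.2 * -3.2 + 3.6
= 1.02 + 7.04 + 3.6
= 11.66
Since 11.66 >= 0, the point is on the positive side.

1


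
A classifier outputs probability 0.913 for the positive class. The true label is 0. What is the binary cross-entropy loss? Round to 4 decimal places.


For y=0: Loss = -log(1-p)
= -log(1 - 0.913)
= -log(0.087)
= -(-2.4418)
= 2.4418

2.4418


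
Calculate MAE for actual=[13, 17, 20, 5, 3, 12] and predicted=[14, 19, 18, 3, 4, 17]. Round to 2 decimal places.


Absolute errors: [1, 2, 2, 2, 1, 5]
Sum of absolute errors = 13
MAE = 13 / 6 = 2.17

2.17


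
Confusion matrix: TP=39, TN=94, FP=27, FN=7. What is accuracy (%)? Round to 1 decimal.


Accuracy = (TP + TN) / (TP + TN + FP + FN) * 100
= (39 + 94) / (39 + 94 + 27 + 7)
= 133 / 167
= 0.7964
= 79.6%

79.6


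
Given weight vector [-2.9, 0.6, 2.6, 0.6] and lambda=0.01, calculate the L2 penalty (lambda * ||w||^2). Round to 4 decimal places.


Squaring each weight:
(-2.9)^2 = 8.41
0.6^2 = 0.36
2.6^2 = 6.76
0.6^2 = 0.36
Sum of squares = 15.89
Penalty = 0.01 * 15.89 = 0.1589

0.1589


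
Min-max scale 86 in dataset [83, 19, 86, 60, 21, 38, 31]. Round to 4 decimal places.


Min = 19, Max = 86
Range = 86 - 19 = 67
Scaled = (x - min) / (max - min)
= (86 - 19) / 67
= 67 / 67
= 1.0000

1.0000


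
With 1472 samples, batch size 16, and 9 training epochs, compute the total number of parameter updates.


Iterations per epoch = 1472 / 16 = 92
Total updates = iterations_per_epoch * epochs
= 92 * 9
= 828

828


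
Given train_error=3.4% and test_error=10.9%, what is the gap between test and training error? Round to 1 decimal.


Generalization gap = test_error - train_error
= 10.9 - 3.4
= 7.5%
A moderate gap.

7.5


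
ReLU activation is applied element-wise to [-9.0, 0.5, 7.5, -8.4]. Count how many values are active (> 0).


ReLU(x) = max(0, x) for each element:
ReLU(-9.0) = 0
ReLU(0.5) = 0.5
ReLU(7.5) = 7.5
ReLU(-8.4) = 0
Active neurons (>0): 2

2


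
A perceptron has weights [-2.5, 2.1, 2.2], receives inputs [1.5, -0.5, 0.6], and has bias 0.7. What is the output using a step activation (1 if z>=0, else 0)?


z = w . x + b
= -2.5*1.5 + 2.1*-0.5 + 2.2*0.6 + 0.7
= -3.75 + -1.05 + 1.32 + 0.7
= -3.48 + 0.7
= -2.78
Since z = -2.78 < 0, output = 0

0


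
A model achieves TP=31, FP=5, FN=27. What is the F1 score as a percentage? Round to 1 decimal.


Precision = TP / (TP + FP) = 31 / 36 = 0.8611
Recall = TP / (TP + FN) = 31 / 58 = 0.5345
F1 = 2 * P * R / (P + R)
= 2 * 0.8611 * 0.5345 / (0.8611 + 0.5345)
= 0.9205 / 1.3956
= 0.6596
As percentage: 66.0%

66.0


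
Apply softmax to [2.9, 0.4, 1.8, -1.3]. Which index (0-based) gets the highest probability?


Softmax is a monotonic transformation, so it preserves the argmax.
We need to find the index of the maximum logit.
Index 0: 2.9
Index 1: 0.4
Index 2: 1.8
Index 3: -1.3
Maximum logit = 2.9 at index 0

0


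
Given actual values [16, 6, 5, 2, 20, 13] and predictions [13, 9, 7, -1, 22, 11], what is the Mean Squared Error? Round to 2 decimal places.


Differences: [3, -3, -2, 3, -2, 2]
Squared errors: [9, 9, 4, 9, 4, 4]
Sum of squared errors = 39
MSE = 39 / 6 = 6.50

6.50


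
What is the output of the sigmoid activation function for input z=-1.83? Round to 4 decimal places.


sigmoid(z) = 1 / (1 + exp(-z))
exp(-(-1.83)) = exp(1.83) = 6.2339
1 + 6.2339 = 7.2339
1 / 7.2339 = 0.1382

0.1382


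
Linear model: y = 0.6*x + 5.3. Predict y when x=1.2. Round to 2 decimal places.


y = 0.6 * 1.2 + (5.3)
= 0.72 + (5.3)
= 6.02

6.02


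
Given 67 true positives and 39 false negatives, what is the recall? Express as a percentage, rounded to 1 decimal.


Recall = TP / (TP + FN) * 100
= 67 / (67 + 39)
= 67 / 106
= 0.6321
= 63.2%

63.2


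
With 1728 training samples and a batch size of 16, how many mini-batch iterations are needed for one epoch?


Iterations per epoch = dataset_size / batch_size
= 1728 / 16
= 108

108


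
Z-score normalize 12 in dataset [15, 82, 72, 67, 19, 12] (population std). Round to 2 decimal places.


Mean = (15 + 82 + 72 + 67 + 19 + 12) / 6 = 44.5
Variance = sum((x_i - mean)^2) / n = 874.25
Std = sqrt(874.25) = 29.5677
Z = (x - mean) / std
= (12 - 44.5) / 29.5677
= -32.5 / 29.5677
= -1.10

-1.10


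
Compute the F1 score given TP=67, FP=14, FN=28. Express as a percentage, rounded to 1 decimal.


Precision = TP / (TP + FP) = 67 / 81 = 0.8272
Recall = TP / (TP + FN) = 67 / 95 = 0.7053
F1 = 2 * P * R / (P + R)
= 2 * 0.8272 * 0.7053 / (0.8272 + 0.7053)
= 1.1667 / 1.5324
= 0.7614
As percentage: 76.1%

76.1


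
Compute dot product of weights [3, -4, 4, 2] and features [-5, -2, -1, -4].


Element-wise products:
3 * -5 = -15
-4 * -2 = 8
4 * -1 = -4
2 * -4 = -8
Sum = -15 + 8 + -4 + -8
= -19

-19


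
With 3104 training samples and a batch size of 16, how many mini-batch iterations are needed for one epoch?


Iterations per epoch = dataset_size / batch_size
= 3104 / 16
= 194

194


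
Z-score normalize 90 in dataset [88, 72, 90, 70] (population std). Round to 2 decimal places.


Mean = (88 + 72 + 90 + 70) / 4 = 80.0
Variance = sum((x_i - mean)^2) / n = 82.0
Std = sqrt(82.0) = 9.0554
Z = (x - mean) / std
= (90 - 80.0) / 9.0554
= 10.0 / 9.0554
= 1.10

1.10


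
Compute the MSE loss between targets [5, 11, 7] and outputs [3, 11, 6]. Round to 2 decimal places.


Differences: [2, 0, 1]
Squared errors: [4, 0, 1]
Sum of squared errors = 5
MSE = 5 / 3 = 1.67

1.67


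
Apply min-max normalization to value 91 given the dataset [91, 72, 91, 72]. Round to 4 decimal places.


Min = 72, Max = 91
Range = 91 - 72 = 19
Scaled = (x - min) / (max - min)
= (91 - 72) / 19
= 19 / 19
= 1.0000

1.0000


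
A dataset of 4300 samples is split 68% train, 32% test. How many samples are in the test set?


Train samples = 4300 * 68% = 2924
Test samples = 4300 - 2924
= 1376

1376


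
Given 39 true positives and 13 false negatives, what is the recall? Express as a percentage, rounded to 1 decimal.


Recall = TP / (TP + FN) * 100
= 39 / (39 + 13)
= 39 / 52
= 0.75
= 75.0%

75.0


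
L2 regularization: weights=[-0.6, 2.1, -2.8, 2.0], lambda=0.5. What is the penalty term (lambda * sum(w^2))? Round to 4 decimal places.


Squaring each weight:
(-0.6)^2 = 0.36
2.1^2 = 4.41
(-2.8)^2 = 7.84
2.0^2 = 4.0
Sum of squares = 16.61
Penalty = 0.5 * 16.61 = 8.3050

8.3050


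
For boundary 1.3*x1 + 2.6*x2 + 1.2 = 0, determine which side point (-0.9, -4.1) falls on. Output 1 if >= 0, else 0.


Compute 1.3 * -0.9 + 2.6 * -4.1 + 1.2
= -1.17 + -10.66 + 1.2
= -10.63
Since -10.63 < 0, the point is on the negative side.

0


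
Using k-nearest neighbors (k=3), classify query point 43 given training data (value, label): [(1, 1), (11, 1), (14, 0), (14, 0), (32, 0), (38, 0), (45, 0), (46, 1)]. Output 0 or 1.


Distances from query 43:
Point 45 (class 0): distance = 2
Point 46 (class 1): distance = 3
Point 38 (class 0): distance = 5
K=3 nearest neighbors: classes = [0, 1, 0]
Votes for class 1: 1 / 3
Majority vote => class 0

0


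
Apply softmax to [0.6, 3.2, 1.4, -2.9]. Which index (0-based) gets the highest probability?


Softmax is a monotonic transformation, so it preserves the argmax.
We need to find the index of the maximum logit.
Index 0: 0.6
Index 1: 3.2
Index 2: 1.4
Index 3: -2.9
Maximum logit = 3.2 at index 1

1


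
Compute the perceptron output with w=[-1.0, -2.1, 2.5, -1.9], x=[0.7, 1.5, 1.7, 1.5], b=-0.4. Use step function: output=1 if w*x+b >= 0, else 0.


z = w . x + b
= -1.0*0.7 + -2.1*1.5 + 2.5*1.7 + -1.9*1.5 + -0.4
= -0.7 + -3.15 + 4.25 + -2.85 + -0.4
= -2.45 + -0.4
= -2.85
Since z = -2.85 < 0, output = 0

0


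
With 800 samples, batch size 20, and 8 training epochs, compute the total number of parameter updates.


Iterations per epoch = 800 / 20 = 40
Total updates = iterations_per_epoch * epochs
= 40 * 8
= 320

320


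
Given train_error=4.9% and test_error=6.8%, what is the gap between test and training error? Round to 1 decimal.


Generalization gap = test_error - train_error
= 6.8 - 4.9
= 1.9%
A small gap suggests good generalization.

1.9


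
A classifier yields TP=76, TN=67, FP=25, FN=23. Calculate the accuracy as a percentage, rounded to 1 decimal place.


Accuracy = (TP + TN) / (TP + TN + FP + FN) * 100
= (76 + 67) / (76 + 67 + 25 + 23)
= 143 / 191
= 0.7487
= 74.9%

74.9


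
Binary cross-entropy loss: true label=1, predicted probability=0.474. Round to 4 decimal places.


For y=1: Loss = -log(p)
= -log(0.474)
= -(-0.7465)
= 0.7465

0.7465


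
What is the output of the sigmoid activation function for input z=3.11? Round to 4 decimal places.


sigmoid(z) = 1 / (1 + exp(-z))
exp(-(3.11)) = exp(-3.11) = 0.0446
1 + 0.0446 = 1.0446
1 / 1.0446 = 0.9573

0.9573


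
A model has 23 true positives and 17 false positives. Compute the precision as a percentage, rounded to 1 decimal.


Precision = TP / (TP + FP) * 100
= 23 / (23 + 17)
= 23 / 40
= 0.575
= 57.5%

57.5


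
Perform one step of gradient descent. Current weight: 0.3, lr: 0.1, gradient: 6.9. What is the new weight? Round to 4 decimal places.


w_new = w_old - lr * gradient
= 0.3 - 0.1 * 6.9
= 0.3 - (0.69)
= -0.3900

-0.3900


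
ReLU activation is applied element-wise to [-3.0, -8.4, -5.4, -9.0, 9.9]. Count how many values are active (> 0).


ReLU(x) = max(0, x) for each element:
ReLU(-3.0) = 0
ReLU(-8.4) = 0
ReLU(-5.4) = 0
ReLU(-9.0) = 0
ReLU(9.9) = 9.9
Active neurons (>0): 1

1


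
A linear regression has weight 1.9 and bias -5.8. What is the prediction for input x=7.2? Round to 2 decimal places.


y = 1.9 * 7.2 + (-5.8)
= 13.68 + (-5.8)
= 7.88

7.88


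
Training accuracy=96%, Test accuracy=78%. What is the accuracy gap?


Gap = train_accuracy - test_accuracy
= 96 - 78
= 18%
This gap suggests the model is overfitting.

18


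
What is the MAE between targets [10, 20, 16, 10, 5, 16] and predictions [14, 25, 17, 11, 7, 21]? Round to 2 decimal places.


Absolute errors: [4, 5, 1, 1, 2, 5]
Sum of absolute errors = 18
MAE = 18 / 6 = 3.00

3.00


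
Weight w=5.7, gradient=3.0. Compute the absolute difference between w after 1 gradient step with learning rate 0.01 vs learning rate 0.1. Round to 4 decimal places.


With lr=0.01: w_new = 5.7 - 0.01 * 3.0 = 5.67
With lr=0.1: w_new = 5.7 - 0.1 * 3.0 = 5.4
Absolute difference = |5.67 - 5.4|
= 0.2700

0.2700


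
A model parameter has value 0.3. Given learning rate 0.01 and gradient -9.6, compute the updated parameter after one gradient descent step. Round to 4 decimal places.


w_new = w_old - lr * gradient
= 0.3 - 0.01 * -9.6
= 0.3 - (-0.096)
= 0.3960

0.3960


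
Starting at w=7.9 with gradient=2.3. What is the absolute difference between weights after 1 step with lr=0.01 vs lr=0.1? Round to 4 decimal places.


With lr=0.01: w_new = 7.9 - 0.01 * 2.3 = 7.877
With lr=0.1: w_new = 7.9 - 0.1 * 2.3 = 7.67
Absolute difference = |7.877 - 7.67|
= 0.2070

0.2070


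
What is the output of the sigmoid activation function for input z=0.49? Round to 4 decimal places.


sigmoid(z) = 1 / (1 + exp(-z))
exp(-(0.49)) = exp(-0.49) = 0.6126
1 + 0.6126 = 1.6126
1 / 1.6126 = 0.6201

0.6201


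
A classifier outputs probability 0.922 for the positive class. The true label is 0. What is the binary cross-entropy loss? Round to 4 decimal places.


For y=0: Loss = -log(1-p)
= -log(1 - 0.922)
= -log(0.078)
= -(-2.551)
= 2.5510

2.5510


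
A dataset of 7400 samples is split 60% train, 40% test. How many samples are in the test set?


Train samples = 7400 * 60% = 4440
Test samples = 7400 - 4440
= 2960

2960


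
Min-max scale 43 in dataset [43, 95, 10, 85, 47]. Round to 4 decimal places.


Min = 10, Max = 95
Range = 95 - 10 = 85
Scaled = (x - min) / (max - min)
= (43 - 10) / 85
= 33 / 85
= 0.3882

0.3882


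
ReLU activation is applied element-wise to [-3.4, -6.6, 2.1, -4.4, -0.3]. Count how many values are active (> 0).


ReLU(x) = max(0, x) for each element:
ReLU(-3.4) = 0
ReLU(-6.6) = 0
ReLU(2.1) = 2.1
ReLU(-4.4) = 0
ReLU(-0.3) = 0
Active neurons (>0): 1

1


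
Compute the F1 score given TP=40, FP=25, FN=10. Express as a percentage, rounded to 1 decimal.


Precision = TP / (TP + FP) = 40 / 65 = 0.6154
Recall = TP / (TP + FN) = 40 / 50 = 0.8
F1 = 2 * P * R / (P + R)
= 2 * 0.6154 * 0.8 / (0.6154 + 0.8)
= 0.9846 / 1.4154
= 0.6957
As percentage: 69.6%

69.6


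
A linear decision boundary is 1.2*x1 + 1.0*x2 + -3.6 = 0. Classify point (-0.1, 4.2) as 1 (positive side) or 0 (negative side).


Compute 1.2 * -0.1 + 1.0 * 4.2 + -3.6
= -0.12 + 4.2 + -3.6
= 0.48
Since 0.48 >= 0, the point is on the positive side.

1


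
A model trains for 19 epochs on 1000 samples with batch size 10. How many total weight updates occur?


Iterations per epoch = 1000 / 10 = 100
Total updates = iterations_per_epoch * epochs
= 100 * 19
= 1900

1900


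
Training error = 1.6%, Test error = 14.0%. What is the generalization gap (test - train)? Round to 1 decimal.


Generalization gap = test_error - train_error
= 14.0 - 1.6
= 12.4%
A large gap suggests overfitting.

12.4


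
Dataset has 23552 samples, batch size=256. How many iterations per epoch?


Iterations per epoch = dataset_size / batch_size
= 23552 / 256
= 92

92


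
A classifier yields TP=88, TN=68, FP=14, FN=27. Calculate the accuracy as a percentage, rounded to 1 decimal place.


Accuracy = (TP + TN) / (TP + TN + FP + FN) * 100
= (88 + 68) / (88 + 68 + 14 + 27)
= 156 / 197
= 0.7919
= 79.2%

79.2


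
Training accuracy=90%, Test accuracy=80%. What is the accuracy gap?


Gap = train_accuracy - test_accuracy
= 90 - 80
= 10%
This moderate gap may indicate mild overfitting.

10


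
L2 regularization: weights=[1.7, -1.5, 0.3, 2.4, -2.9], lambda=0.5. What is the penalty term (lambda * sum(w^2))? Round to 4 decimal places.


Squaring each weight:
1.7^2 = 2.89
(-1.5)^2 = 2.25
0.3^2 = 0.09
2.4^2 = 5.76
(-2.9)^2 = 8.41
Sum of squares = 19.4
Penalty = 0.5 * 19.4 = 9.7000

9.7000
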